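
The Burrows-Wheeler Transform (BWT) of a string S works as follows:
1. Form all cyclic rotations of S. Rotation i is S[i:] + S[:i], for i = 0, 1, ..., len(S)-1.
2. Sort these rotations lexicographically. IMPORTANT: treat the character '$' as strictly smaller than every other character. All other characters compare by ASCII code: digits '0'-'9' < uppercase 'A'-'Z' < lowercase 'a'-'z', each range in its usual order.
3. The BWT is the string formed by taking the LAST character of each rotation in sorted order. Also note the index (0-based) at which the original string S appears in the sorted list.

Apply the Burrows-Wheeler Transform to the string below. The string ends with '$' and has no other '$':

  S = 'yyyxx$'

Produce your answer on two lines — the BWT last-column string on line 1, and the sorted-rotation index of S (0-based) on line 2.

Answer: xxyyy$
5

Derivation:
All 6 rotations (rotation i = S[i:]+S[:i]):
  rot[0] = yyyxx$
  rot[1] = yyxx$y
  rot[2] = yxx$yy
  rot[3] = xx$yyy
  rot[4] = x$yyyx
  rot[5] = $yyyxx
Sorted (with $ < everything):
  sorted[0] = $yyyxx  (last char: 'x')
  sorted[1] = x$yyyx  (last char: 'x')
  sorted[2] = xx$yyy  (last char: 'y')
  sorted[3] = yxx$yy  (last char: 'y')
  sorted[4] = yyxx$y  (last char: 'y')
  sorted[5] = yyyxx$  (last char: '$')
Last column: xxyyy$
Original string S is at sorted index 5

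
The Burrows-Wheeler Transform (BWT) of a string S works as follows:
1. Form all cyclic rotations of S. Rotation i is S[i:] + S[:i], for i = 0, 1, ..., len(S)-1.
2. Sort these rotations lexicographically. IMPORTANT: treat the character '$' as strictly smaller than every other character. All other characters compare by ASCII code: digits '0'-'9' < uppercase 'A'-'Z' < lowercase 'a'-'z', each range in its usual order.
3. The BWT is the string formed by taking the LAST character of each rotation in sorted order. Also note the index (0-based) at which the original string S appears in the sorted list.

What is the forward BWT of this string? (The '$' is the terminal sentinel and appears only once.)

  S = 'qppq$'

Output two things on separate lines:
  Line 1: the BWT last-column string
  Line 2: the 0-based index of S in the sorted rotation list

Answer: qqpp$
4

Derivation:
All 5 rotations (rotation i = S[i:]+S[:i]):
  rot[0] = qppq$
  rot[1] = ppq$q
  rot[2] = pq$qp
  rot[3] = q$qpp
  rot[4] = $qppq
Sorted (with $ < everything):
  sorted[0] = $qppq  (last char: 'q')
  sorted[1] = ppq$q  (last char: 'q')
  sorted[2] = pq$qp  (last char: 'p')
  sorted[3] = q$qpp  (last char: 'p')
  sorted[4] = qppq$  (last char: '$')
Last column: qqpp$
Original string S is at sorted index 4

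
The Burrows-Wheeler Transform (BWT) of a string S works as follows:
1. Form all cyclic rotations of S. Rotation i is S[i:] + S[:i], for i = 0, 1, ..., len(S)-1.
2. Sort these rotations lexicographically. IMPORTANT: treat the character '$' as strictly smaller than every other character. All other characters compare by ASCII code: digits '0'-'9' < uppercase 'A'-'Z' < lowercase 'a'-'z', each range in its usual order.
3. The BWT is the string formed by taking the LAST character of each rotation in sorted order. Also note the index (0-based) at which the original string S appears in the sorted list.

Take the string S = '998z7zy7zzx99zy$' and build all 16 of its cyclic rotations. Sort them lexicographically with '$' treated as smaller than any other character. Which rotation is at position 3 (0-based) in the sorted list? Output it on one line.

All 16 rotations (rotation i = S[i:]+S[:i]):
  rot[0] = 998z7zy7zzx99zy$
  rot[1] = 98z7zy7zzx99zy$9
  rot[2] = 8z7zy7zzx99zy$99
  rot[3] = z7zy7zzx99zy$998
  rot[4] = 7zy7zzx99zy$998z
  rot[5] = zy7zzx99zy$998z7
  rot[6] = y7zzx99zy$998z7z
  rot[7] = 7zzx99zy$998z7zy
  rot[8] = zzx99zy$998z7zy7
  rot[9] = zx99zy$998z7zy7z
  rot[10] = x99zy$998z7zy7zz
  rot[11] = 99zy$998z7zy7zzx
  rot[12] = 9zy$998z7zy7zzx9
  rot[13] = zy$998z7zy7zzx99
  rot[14] = y$998z7zy7zzx99z
  rot[15] = $998z7zy7zzx99zy
Sorted (with $ < everything):
  sorted[0] = $998z7zy7zzx99zy
  sorted[1] = 7zy7zzx99zy$998z
  sorted[2] = 7zzx99zy$998z7zy
  sorted[3] = 8z7zy7zzx99zy$99
  sorted[4] = 98z7zy7zzx99zy$9
  sorted[5] = 998z7zy7zzx99zy$
  sorted[6] = 99zy$998z7zy7zzx
  sorted[7] = 9zy$998z7zy7zzx9
  sorted[8] = x99zy$998z7zy7zz
  sorted[9] = y$998z7zy7zzx99z
  sorted[10] = y7zzx99zy$998z7z
  sorted[11] = z7zy7zzx99zy$998
  sorted[12] = zx99zy$998z7zy7z
  sorted[13] = zy$998z7zy7zzx99
  sorted[14] = zy7zzx99zy$998z7
  sorted[15] = zzx99zy$998z7zy7
sorted[3] = 8z7zy7zzx99zy$99

Answer: 8z7zy7zzx99zy$99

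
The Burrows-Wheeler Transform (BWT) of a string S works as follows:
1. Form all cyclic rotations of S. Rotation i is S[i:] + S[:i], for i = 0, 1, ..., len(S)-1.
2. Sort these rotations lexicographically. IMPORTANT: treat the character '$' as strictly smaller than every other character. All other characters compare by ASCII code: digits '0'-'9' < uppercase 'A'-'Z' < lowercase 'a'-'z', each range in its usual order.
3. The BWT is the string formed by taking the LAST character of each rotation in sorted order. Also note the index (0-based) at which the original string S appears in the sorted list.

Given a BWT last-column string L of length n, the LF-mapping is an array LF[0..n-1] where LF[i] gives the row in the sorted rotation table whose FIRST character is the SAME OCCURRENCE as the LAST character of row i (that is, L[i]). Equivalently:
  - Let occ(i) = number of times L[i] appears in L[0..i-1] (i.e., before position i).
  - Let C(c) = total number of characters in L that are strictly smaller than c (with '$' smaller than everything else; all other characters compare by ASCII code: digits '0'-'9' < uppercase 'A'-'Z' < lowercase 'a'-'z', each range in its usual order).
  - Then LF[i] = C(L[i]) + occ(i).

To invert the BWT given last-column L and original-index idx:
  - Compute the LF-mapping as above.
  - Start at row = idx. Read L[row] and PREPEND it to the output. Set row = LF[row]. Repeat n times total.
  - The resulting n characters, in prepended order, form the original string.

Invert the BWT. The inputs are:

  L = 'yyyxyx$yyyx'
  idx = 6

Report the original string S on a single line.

LF mapping: 4 5 6 1 7 2 0 8 9 10 3
Walk LF starting at row 6, prepending L[row]:
  step 1: row=6, L[6]='$', prepend. Next row=LF[6]=0
  step 2: row=0, L[0]='y', prepend. Next row=LF[0]=4
  step 3: row=4, L[4]='y', prepend. Next row=LF[4]=7
  step 4: row=7, L[7]='y', prepend. Next row=LF[7]=8
  step 5: row=8, L[8]='y', prepend. Next row=LF[8]=9
  step 6: row=9, L[9]='y', prepend. Next row=LF[9]=10
  step 7: row=10, L[10]='x', prepend. Next row=LF[10]=3
  step 8: row=3, L[3]='x', prepend. Next row=LF[3]=1
  step 9: row=1, L[1]='y', prepend. Next row=LF[1]=5
  step 10: row=5, L[5]='x', prepend. Next row=LF[5]=2
  step 11: row=2, L[2]='y', prepend. Next row=LF[2]=6
Reversed output: yxyxxyyyyy$

Answer: yxyxxyyyyy$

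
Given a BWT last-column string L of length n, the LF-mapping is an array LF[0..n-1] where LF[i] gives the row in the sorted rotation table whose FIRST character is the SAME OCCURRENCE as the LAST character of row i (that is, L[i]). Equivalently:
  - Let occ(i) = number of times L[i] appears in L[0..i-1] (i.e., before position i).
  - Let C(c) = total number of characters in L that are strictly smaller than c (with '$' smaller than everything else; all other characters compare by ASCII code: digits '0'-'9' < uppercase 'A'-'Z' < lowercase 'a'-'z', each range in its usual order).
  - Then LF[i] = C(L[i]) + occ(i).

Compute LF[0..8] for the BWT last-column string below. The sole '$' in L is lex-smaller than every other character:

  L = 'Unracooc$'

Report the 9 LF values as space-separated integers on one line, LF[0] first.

Char counts: '$':1, 'U':1, 'a':1, 'c':2, 'n':1, 'o':2, 'r':1
C (first-col start): C('$')=0, C('U')=1, C('a')=2, C('c')=3, C('n')=5, C('o')=6, C('r')=8
L[0]='U': occ=0, LF[0]=C('U')+0=1+0=1
L[1]='n': occ=0, LF[1]=C('n')+0=5+0=5
L[2]='r': occ=0, LF[2]=C('r')+0=8+0=8
L[3]='a': occ=0, LF[3]=C('a')+0=2+0=2
L[4]='c': occ=0, LF[4]=C('c')+0=3+0=3
L[5]='o': occ=0, LF[5]=C('o')+0=6+0=6
L[6]='o': occ=1, LF[6]=C('o')+1=6+1=7
L[7]='c': occ=1, LF[7]=C('c')+1=3+1=4
L[8]='$': occ=0, LF[8]=C('$')+0=0+0=0

Answer: 1 5 8 2 3 6 7 4 0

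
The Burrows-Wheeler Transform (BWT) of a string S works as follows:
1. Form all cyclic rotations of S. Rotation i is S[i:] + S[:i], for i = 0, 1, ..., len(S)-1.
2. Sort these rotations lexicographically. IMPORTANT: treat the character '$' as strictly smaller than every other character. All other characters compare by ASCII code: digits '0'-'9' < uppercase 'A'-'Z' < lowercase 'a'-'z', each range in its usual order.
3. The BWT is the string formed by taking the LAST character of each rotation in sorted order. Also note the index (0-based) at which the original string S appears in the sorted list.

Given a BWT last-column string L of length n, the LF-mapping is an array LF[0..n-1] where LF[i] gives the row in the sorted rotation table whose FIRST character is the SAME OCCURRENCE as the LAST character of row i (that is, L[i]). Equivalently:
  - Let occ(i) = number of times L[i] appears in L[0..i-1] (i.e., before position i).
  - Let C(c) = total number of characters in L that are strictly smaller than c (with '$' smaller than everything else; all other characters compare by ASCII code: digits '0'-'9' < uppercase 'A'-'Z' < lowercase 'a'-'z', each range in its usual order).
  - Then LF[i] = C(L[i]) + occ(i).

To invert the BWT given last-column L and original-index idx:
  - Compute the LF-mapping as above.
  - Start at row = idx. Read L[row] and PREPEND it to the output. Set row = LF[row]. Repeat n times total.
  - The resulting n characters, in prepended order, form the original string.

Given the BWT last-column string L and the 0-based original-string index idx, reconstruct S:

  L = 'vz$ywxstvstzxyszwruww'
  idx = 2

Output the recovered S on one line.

LF mapping: 8 18 0 16 10 14 2 5 9 3 6 19 15 17 4 20 11 1 7 12 13
Walk LF starting at row 2, prepending L[row]:
  step 1: row=2, L[2]='$', prepend. Next row=LF[2]=0
  step 2: row=0, L[0]='v', prepend. Next row=LF[0]=8
  step 3: row=8, L[8]='v', prepend. Next row=LF[8]=9
  step 4: row=9, L[9]='s', prepend. Next row=LF[9]=3
  step 5: row=3, L[3]='y', prepend. Next row=LF[3]=16
  step 6: row=16, L[16]='w', prepend. Next row=LF[16]=11
  step 7: row=11, L[11]='z', prepend. Next row=LF[11]=19
  step 8: row=19, L[19]='w', prepend. Next row=LF[19]=12
  step 9: row=12, L[12]='x', prepend. Next row=LF[12]=15
  step 10: row=15, L[15]='z', prepend. Next row=LF[15]=20
  step 11: row=20, L[20]='w', prepend. Next row=LF[20]=13
  step 12: row=13, L[13]='y', prepend. Next row=LF[13]=17
  step 13: row=17, L[17]='r', prepend. Next row=LF[17]=1
  step 14: row=1, L[1]='z', prepend. Next row=LF[1]=18
  step 15: row=18, L[18]='u', prepend. Next row=LF[18]=7
  step 16: row=7, L[7]='t', prepend. Next row=LF[7]=5
  step 17: row=5, L[5]='x', prepend. Next row=LF[5]=14
  step 18: row=14, L[14]='s', prepend. Next row=LF[14]=4
  step 19: row=4, L[4]='w', prepend. Next row=LF[4]=10
  step 20: row=10, L[10]='t', prepend. Next row=LF[10]=6
  step 21: row=6, L[6]='s', prepend. Next row=LF[6]=2
Reversed output: stwsxtuzrywzxwzwysvv$

Answer: stwsxtuzrywzxwzwysvv$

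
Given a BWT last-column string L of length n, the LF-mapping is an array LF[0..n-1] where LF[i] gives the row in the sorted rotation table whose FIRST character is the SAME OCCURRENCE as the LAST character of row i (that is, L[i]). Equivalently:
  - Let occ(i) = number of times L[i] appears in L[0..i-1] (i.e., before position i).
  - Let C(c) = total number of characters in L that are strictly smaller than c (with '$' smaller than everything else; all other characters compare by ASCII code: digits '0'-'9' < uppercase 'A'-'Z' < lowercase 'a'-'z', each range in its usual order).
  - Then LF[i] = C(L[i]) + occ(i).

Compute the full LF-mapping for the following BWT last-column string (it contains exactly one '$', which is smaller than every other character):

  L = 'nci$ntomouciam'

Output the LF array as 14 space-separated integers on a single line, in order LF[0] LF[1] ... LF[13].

Char counts: '$':1, 'a':1, 'c':2, 'i':2, 'm':2, 'n':2, 'o':2, 't':1, 'u':1
C (first-col start): C('$')=0, C('a')=1, C('c')=2, C('i')=4, C('m')=6, C('n')=8, C('o')=10, C('t')=12, C('u')=13
L[0]='n': occ=0, LF[0]=C('n')+0=8+0=8
L[1]='c': occ=0, LF[1]=C('c')+0=2+0=2
L[2]='i': occ=0, LF[2]=C('i')+0=4+0=4
L[3]='$': occ=0, LF[3]=C('$')+0=0+0=0
L[4]='n': occ=1, LF[4]=C('n')+1=8+1=9
L[5]='t': occ=0, LF[5]=C('t')+0=12+0=12
L[6]='o': occ=0, LF[6]=C('o')+0=10+0=10
L[7]='m': occ=0, LF[7]=C('m')+0=6+0=6
L[8]='o': occ=1, LF[8]=C('o')+1=10+1=11
L[9]='u': occ=0, LF[9]=C('u')+0=13+0=13
L[10]='c': occ=1, LF[10]=C('c')+1=2+1=3
L[11]='i': occ=1, LF[11]=C('i')+1=4+1=5
L[12]='a': occ=0, LF[12]=C('a')+0=1+0=1
L[13]='m': occ=1, LF[13]=C('m')+1=6+1=7

Answer: 8 2 4 0 9 12 10 6 11 13 3 5 1 7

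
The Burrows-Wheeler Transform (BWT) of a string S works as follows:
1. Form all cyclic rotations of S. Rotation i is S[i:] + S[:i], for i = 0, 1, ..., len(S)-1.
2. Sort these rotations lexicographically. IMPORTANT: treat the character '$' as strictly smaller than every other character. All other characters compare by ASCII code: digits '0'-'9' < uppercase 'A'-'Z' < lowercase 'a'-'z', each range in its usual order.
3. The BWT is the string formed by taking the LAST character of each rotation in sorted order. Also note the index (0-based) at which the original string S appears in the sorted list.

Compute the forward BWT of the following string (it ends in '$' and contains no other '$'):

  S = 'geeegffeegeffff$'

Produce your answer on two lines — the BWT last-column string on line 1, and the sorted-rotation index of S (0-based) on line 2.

Answer: fgfegeefffgfe$ee
13

Derivation:
All 16 rotations (rotation i = S[i:]+S[:i]):
  rot[0] = geeegffeegeffff$
  rot[1] = eeegffeegeffff$g
  rot[2] = eegffeegeffff$ge
  rot[3] = egffeegeffff$gee
  rot[4] = gffeegeffff$geee
  rot[5] = ffeegeffff$geeeg
  rot[6] = feegeffff$geeegf
  rot[7] = eegeffff$geeegff
  rot[8] = egeffff$geeegffe
  rot[9] = geffff$geeegffee
  rot[10] = effff$geeegffeeg
  rot[11] = ffff$geeegffeege
  rot[12] = fff$geeegffeegef
  rot[13] = ff$geeegffeegeff
  rot[14] = f$geeegffeegefff
  rot[15] = $geeegffeegeffff
Sorted (with $ < everything):
  sorted[0] = $geeegffeegeffff  (last char: 'f')
  sorted[1] = eeegffeegeffff$g  (last char: 'g')
  sorted[2] = eegeffff$geeegff  (last char: 'f')
  sorted[3] = eegffeegeffff$ge  (last char: 'e')
  sorted[4] = effff$geeegffeeg  (last char: 'g')
  sorted[5] = egeffff$geeegffe  (last char: 'e')
  sorted[6] = egffeegeffff$gee  (last char: 'e')
  sorted[7] = f$geeegffeegefff  (last char: 'f')
  sorted[8] = feegeffff$geeegf  (last char: 'f')
  sorted[9] = ff$geeegffeegeff  (last char: 'f')
  sorted[10] = ffeegeffff$geeeg  (last char: 'g')
  sorted[11] = fff$geeegffeegef  (last char: 'f')
  sorted[12] = ffff$geeegffeege  (last char: 'e')
  sorted[13] = geeegffeegeffff$  (last char: '$')
  sorted[14] = geffff$geeegffee  (last char: 'e')
  sorted[15] = gffeegeffff$geee  (last char: 'e')
Last column: fgfegeefffgfe$ee
Original string S is at sorted index 13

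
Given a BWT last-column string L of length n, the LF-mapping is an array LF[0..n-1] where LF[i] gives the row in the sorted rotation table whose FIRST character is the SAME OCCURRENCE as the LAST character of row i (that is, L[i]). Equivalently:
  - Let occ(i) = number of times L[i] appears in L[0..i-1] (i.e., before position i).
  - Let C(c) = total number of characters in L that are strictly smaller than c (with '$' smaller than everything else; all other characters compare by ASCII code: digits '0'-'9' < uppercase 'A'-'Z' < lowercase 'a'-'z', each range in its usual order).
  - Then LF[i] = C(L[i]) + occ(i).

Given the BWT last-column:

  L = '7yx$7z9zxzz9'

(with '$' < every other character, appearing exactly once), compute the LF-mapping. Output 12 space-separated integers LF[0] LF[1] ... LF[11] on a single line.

Answer: 1 7 5 0 2 8 3 9 6 10 11 4

Derivation:
Char counts: '$':1, '7':2, '9':2, 'x':2, 'y':1, 'z':4
C (first-col start): C('$')=0, C('7')=1, C('9')=3, C('x')=5, C('y')=7, C('z')=8
L[0]='7': occ=0, LF[0]=C('7')+0=1+0=1
L[1]='y': occ=0, LF[1]=C('y')+0=7+0=7
L[2]='x': occ=0, LF[2]=C('x')+0=5+0=5
L[3]='$': occ=0, LF[3]=C('$')+0=0+0=0
L[4]='7': occ=1, LF[4]=C('7')+1=1+1=2
L[5]='z': occ=0, LF[5]=C('z')+0=8+0=8
L[6]='9': occ=0, LF[6]=C('9')+0=3+0=3
L[7]='z': occ=1, LF[7]=C('z')+1=8+1=9
L[8]='x': occ=1, LF[8]=C('x')+1=5+1=6
L[9]='z': occ=2, LF[9]=C('z')+2=8+2=10
L[10]='z': occ=3, LF[10]=C('z')+3=8+3=11
L[11]='9': occ=1, LF[11]=C('9')+1=3+1=4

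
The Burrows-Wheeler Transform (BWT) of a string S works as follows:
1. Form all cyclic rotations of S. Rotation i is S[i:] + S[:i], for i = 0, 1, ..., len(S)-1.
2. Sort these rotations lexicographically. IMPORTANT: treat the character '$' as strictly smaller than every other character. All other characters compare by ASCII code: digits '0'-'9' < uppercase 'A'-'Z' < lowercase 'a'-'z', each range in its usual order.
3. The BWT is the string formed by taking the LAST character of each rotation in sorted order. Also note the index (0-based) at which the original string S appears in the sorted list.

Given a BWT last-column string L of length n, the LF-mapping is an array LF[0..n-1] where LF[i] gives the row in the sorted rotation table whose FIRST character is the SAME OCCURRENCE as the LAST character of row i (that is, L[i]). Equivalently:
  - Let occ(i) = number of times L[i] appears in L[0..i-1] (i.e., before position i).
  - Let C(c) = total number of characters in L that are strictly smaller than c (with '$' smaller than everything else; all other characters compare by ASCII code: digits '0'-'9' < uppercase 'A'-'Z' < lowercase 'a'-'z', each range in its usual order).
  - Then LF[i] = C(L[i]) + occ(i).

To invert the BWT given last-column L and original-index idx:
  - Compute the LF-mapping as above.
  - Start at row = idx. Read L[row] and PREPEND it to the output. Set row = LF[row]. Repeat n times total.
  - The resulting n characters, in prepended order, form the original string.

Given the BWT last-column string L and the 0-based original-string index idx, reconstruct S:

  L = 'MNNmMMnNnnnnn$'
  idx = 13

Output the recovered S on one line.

Answer: nnnnnnNmMNMNM$

Derivation:
LF mapping: 1 4 5 7 2 3 8 6 9 10 11 12 13 0
Walk LF starting at row 13, prepending L[row]:
  step 1: row=13, L[13]='$', prepend. Next row=LF[13]=0
  step 2: row=0, L[0]='M', prepend. Next row=LF[0]=1
  step 3: row=1, L[1]='N', prepend. Next row=LF[1]=4
  step 4: row=4, L[4]='M', prepend. Next row=LF[4]=2
  step 5: row=2, L[2]='N', prepend. Next row=LF[2]=5
  step 6: row=5, L[5]='M', prepend. Next row=LF[5]=3
  step 7: row=3, L[3]='m', prepend. Next row=LF[3]=7
  step 8: row=7, L[7]='N', prepend. Next row=LF[7]=6
  step 9: row=6, L[6]='n', prepend. Next row=LF[6]=8
  step 10: row=8, L[8]='n', prepend. Next row=LF[8]=9
  step 11: row=9, L[9]='n', prepend. Next row=LF[9]=10
  step 12: row=10, L[10]='n', prepend. Next row=LF[10]=11
  step 13: row=11, L[11]='n', prepend. Next row=LF[11]=12
  step 14: row=12, L[12]='n', prepend. Next row=LF[12]=13
Reversed output: nnnnnnNmMNMNM$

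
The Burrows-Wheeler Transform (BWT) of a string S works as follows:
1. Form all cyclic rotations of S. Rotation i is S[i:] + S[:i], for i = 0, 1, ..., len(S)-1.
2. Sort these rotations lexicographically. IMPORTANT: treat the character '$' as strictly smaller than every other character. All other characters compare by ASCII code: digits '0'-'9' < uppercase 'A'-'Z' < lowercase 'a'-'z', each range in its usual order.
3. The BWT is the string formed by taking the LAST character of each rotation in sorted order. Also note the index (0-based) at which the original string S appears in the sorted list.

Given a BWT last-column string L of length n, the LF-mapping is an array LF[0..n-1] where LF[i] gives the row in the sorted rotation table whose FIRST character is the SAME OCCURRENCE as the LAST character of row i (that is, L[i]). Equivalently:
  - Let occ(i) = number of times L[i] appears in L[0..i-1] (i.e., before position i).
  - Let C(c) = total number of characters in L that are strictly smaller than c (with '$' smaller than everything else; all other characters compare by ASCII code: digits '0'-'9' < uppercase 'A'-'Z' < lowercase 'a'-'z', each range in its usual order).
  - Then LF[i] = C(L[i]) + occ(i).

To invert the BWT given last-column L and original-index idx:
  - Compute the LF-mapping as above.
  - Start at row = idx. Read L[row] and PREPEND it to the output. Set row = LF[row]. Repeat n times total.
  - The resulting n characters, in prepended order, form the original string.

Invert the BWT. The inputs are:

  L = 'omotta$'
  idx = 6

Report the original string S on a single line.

LF mapping: 3 2 4 5 6 1 0
Walk LF starting at row 6, prepending L[row]:
  step 1: row=6, L[6]='$', prepend. Next row=LF[6]=0
  step 2: row=0, L[0]='o', prepend. Next row=LF[0]=3
  step 3: row=3, L[3]='t', prepend. Next row=LF[3]=5
  step 4: row=5, L[5]='a', prepend. Next row=LF[5]=1
  step 5: row=1, L[1]='m', prepend. Next row=LF[1]=2
  step 6: row=2, L[2]='o', prepend. Next row=LF[2]=4
  step 7: row=4, L[4]='t', prepend. Next row=LF[4]=6
Reversed output: tomato$

Answer: tomato$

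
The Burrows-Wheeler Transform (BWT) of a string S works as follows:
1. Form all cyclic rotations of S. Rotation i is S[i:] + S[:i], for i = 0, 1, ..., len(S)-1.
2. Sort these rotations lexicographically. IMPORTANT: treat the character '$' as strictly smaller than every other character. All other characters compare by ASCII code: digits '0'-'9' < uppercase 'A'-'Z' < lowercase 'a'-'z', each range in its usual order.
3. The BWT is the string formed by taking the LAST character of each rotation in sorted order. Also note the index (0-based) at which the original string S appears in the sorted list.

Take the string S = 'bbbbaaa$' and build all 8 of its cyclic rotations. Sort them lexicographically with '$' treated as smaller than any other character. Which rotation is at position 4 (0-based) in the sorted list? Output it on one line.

All 8 rotations (rotation i = S[i:]+S[:i]):
  rot[0] = bbbbaaa$
  rot[1] = bbbaaa$b
  rot[2] = bbaaa$bb
  rot[3] = baaa$bbb
  rot[4] = aaa$bbbb
  rot[5] = aa$bbbba
  rot[6] = a$bbbbaa
  rot[7] = $bbbbaaa
Sorted (with $ < everything):
  sorted[0] = $bbbbaaa
  sorted[1] = a$bbbbaa
  sorted[2] = aa$bbbba
  sorted[3] = aaa$bbbb
  sorted[4] = baaa$bbb
  sorted[5] = bbaaa$bb
  sorted[6] = bbbaaa$b
  sorted[7] = bbbbaaa$
sorted[4] = baaa$bbb

Answer: baaa$bbb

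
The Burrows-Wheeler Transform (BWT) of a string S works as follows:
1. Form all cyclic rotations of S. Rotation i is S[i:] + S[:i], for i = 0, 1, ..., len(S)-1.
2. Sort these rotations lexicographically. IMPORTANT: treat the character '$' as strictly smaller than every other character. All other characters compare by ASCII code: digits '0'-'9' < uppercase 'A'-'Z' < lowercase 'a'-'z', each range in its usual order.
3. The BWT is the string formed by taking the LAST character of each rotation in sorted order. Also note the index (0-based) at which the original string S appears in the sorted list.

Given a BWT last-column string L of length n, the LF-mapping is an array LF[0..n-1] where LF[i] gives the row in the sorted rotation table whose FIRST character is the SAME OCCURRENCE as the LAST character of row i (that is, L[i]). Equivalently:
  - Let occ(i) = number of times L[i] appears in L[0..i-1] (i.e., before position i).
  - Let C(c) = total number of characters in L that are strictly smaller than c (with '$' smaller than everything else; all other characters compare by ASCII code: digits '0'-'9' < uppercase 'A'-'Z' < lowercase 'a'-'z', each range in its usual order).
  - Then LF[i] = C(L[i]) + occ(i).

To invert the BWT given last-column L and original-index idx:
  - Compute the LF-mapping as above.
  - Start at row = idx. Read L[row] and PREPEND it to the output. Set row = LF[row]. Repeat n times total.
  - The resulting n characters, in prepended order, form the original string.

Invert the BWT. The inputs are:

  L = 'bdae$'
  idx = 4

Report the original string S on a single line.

Answer: edab$

Derivation:
LF mapping: 2 3 1 4 0
Walk LF starting at row 4, prepending L[row]:
  step 1: row=4, L[4]='$', prepend. Next row=LF[4]=0
  step 2: row=0, L[0]='b', prepend. Next row=LF[0]=2
  step 3: row=2, L[2]='a', prepend. Next row=LF[2]=1
  step 4: row=1, L[1]='d', prepend. Next row=LF[1]=3
  step 5: row=3, L[3]='e', prepend. Next row=LF[3]=4
Reversed output: edab$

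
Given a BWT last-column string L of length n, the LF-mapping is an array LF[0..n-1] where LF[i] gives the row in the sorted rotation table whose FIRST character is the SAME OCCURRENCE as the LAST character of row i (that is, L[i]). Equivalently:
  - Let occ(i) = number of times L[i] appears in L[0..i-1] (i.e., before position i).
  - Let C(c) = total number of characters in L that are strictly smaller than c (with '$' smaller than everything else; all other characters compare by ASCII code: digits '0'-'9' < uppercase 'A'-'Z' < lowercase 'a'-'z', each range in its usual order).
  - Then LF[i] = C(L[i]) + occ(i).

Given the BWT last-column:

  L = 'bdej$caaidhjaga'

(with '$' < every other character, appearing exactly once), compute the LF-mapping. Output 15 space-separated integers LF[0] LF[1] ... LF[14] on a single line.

Char counts: '$':1, 'a':4, 'b':1, 'c':1, 'd':2, 'e':1, 'g':1, 'h':1, 'i':1, 'j':2
C (first-col start): C('$')=0, C('a')=1, C('b')=5, C('c')=6, C('d')=7, C('e')=9, C('g')=10, C('h')=11, C('i')=12, C('j')=13
L[0]='b': occ=0, LF[0]=C('b')+0=5+0=5
L[1]='d': occ=0, LF[1]=C('d')+0=7+0=7
L[2]='e': occ=0, LF[2]=C('e')+0=9+0=9
L[3]='j': occ=0, LF[3]=C('j')+0=13+0=13
L[4]='$': occ=0, LF[4]=C('$')+0=0+0=0
L[5]='c': occ=0, LF[5]=C('c')+0=6+0=6
L[6]='a': occ=0, LF[6]=C('a')+0=1+0=1
L[7]='a': occ=1, LF[7]=C('a')+1=1+1=2
L[8]='i': occ=0, LF[8]=C('i')+0=12+0=12
L[9]='d': occ=1, LF[9]=C('d')+1=7+1=8
L[10]='h': occ=0, LF[10]=C('h')+0=11+0=11
L[11]='j': occ=1, LF[11]=C('j')+1=13+1=14
L[12]='a': occ=2, LF[12]=C('a')+2=1+2=3
L[13]='g': occ=0, LF[13]=C('g')+0=10+0=10
L[14]='a': occ=3, LF[14]=C('a')+3=1+3=4

Answer: 5 7 9 13 0 6 1 2 12 8 11 14 3 10 4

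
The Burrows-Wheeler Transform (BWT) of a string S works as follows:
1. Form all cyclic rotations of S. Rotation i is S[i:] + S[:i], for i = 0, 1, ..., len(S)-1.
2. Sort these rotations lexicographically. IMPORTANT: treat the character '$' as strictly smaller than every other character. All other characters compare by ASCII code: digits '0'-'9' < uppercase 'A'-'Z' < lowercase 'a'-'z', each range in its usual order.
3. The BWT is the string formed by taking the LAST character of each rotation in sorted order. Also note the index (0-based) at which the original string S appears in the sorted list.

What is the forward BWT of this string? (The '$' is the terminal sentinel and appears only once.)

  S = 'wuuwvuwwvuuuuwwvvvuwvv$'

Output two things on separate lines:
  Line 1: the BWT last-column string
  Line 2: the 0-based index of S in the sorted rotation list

All 23 rotations (rotation i = S[i:]+S[:i]):
  rot[0] = wuuwvuwwvuuuuwwvvvuwvv$
  rot[1] = uuwvuwwvuuuuwwvvvuwvv$w
  rot[2] = uwvuwwvuuuuwwvvvuwvv$wu
  rot[3] = wvuwwvuuuuwwvvvuwvv$wuu
  rot[4] = vuwwvuuuuwwvvvuwvv$wuuw
  rot[5] = uwwvuuuuwwvvvuwvv$wuuwv
  rot[6] = wwvuuuuwwvvvuwvv$wuuwvu
  rot[7] = wvuuuuwwvvvuwvv$wuuwvuw
  rot[8] = vuuuuwwvvvuwvv$wuuwvuww
  rot[9] = uuuuwwvvvuwvv$wuuwvuwwv
  rot[10] = uuuwwvvvuwvv$wuuwvuwwvu
  rot[11] = uuwwvvvuwvv$wuuwvuwwvuu
  rot[12] = uwwvvvuwvv$wuuwvuwwvuuu
  rot[13] = wwvvvuwvv$wuuwvuwwvuuuu
  rot[14] = wvvvuwvv$wuuwvuwwvuuuuw
  rot[15] = vvvuwvv$wuuwvuwwvuuuuww
  rot[16] = vvuwvv$wuuwvuwwvuuuuwwv
  rot[17] = vuwvv$wuuwvuwwvuuuuwwvv
  rot[18] = uwvv$wuuwvuwwvuuuuwwvvv
  rot[19] = wvv$wuuwvuwwvuuuuwwvvvu
  rot[20] = vv$wuuwvuwwvuuuuwwvvvuw
  rot[21] = v$wuuwvuwwvuuuuwwvvvuwv
  rot[22] = $wuuwvuwwvuuuuwwvvvuwvv
Sorted (with $ < everything):
  sorted[0] = $wuuwvuwwvuuuuwwvvvuwvv  (last char: 'v')
  sorted[1] = uuuuwwvvvuwvv$wuuwvuwwv  (last char: 'v')
  sorted[2] = uuuwwvvvuwvv$wuuwvuwwvu  (last char: 'u')
  sorted[3] = uuwvuwwvuuuuwwvvvuwvv$w  (last char: 'w')
  sorted[4] = uuwwvvvuwvv$wuuwvuwwvuu  (last char: 'u')
  sorted[5] = uwvuwwvuuuuwwvvvuwvv$wu  (last char: 'u')
  sorted[6] = uwvv$wuuwvuwwvuuuuwwvvv  (last char: 'v')
  sorted[7] = uwwvuuuuwwvvvuwvv$wuuwv  (last char: 'v')
  sorted[8] = uwwvvvuwvv$wuuwvuwwvuuu  (last char: 'u')
  sorted[9] = v$wuuwvuwwvuuuuwwvvvuwv  (last char: 'v')
  sorted[10] = vuuuuwwvvvuwvv$wuuwvuww  (last char: 'w')
  sorted[11] = vuwvv$wuuwvuwwvuuuuwwvv  (last char: 'v')
  sorted[12] = vuwwvuuuuwwvvvuwvv$wuuw  (last char: 'w')
  sorted[13] = vv$wuuwvuwwvuuuuwwvvvuw  (last char: 'w')
  sorted[14] = vvuwvv$wuuwvuwwvuuuuwwv  (last char: 'v')
  sorted[15] = vvvuwvv$wuuwvuwwvuuuuww  (last char: 'w')
  sorted[16] = wuuwvuwwvuuuuwwvvvuwvv$  (last char: '$')
  sorted[17] = wvuuuuwwvvvuwvv$wuuwvuw  (last char: 'w')
  sorted[18] = wvuwwvuuuuwwvvvuwvv$wuu  (last char: 'u')
  sorted[19] = wvv$wuuwvuwwvuuuuwwvvvu  (last char: 'u')
  sorted[20] = wvvvuwvv$wuuwvuwwvuuuuw  (last char: 'w')
  sorted[21] = wwvuuuuwwvvvuwvv$wuuwvu  (last char: 'u')
  sorted[22] = wwvvvuwvv$wuuwvuwwvuuuu  (last char: 'u')
Last column: vvuwuuvvuvwvwwvw$wuuwuu
Original string S is at sorted index 16

Answer: vvuwuuvvuvwvwwvw$wuuwuu
16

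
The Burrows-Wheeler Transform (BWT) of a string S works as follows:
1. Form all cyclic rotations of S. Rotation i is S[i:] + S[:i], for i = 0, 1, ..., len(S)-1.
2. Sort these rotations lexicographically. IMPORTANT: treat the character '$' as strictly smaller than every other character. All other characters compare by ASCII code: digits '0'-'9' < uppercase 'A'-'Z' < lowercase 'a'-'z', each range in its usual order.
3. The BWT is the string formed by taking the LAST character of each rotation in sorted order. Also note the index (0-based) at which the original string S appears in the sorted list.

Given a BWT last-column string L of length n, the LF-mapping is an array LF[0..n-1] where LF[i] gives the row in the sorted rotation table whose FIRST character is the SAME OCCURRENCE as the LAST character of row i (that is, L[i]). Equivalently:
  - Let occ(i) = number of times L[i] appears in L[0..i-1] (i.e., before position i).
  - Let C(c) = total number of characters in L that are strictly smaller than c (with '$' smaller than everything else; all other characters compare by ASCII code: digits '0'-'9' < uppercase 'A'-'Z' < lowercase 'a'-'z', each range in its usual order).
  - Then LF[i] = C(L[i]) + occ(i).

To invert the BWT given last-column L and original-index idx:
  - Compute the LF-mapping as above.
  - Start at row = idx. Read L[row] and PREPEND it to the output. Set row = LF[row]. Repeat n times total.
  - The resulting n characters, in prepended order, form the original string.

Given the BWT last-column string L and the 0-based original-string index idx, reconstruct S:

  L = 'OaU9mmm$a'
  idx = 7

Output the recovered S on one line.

LF mapping: 2 4 3 1 6 7 8 0 5
Walk LF starting at row 7, prepending L[row]:
  step 1: row=7, L[7]='$', prepend. Next row=LF[7]=0
  step 2: row=0, L[0]='O', prepend. Next row=LF[0]=2
  step 3: row=2, L[2]='U', prepend. Next row=LF[2]=3
  step 4: row=3, L[3]='9', prepend. Next row=LF[3]=1
  step 5: row=1, L[1]='a', prepend. Next row=LF[1]=4
  step 6: row=4, L[4]='m', prepend. Next row=LF[4]=6
  step 7: row=6, L[6]='m', prepend. Next row=LF[6]=8
  step 8: row=8, L[8]='a', prepend. Next row=LF[8]=5
  step 9: row=5, L[5]='m', prepend. Next row=LF[5]=7
Reversed output: mamma9UO$

Answer: mamma9UO$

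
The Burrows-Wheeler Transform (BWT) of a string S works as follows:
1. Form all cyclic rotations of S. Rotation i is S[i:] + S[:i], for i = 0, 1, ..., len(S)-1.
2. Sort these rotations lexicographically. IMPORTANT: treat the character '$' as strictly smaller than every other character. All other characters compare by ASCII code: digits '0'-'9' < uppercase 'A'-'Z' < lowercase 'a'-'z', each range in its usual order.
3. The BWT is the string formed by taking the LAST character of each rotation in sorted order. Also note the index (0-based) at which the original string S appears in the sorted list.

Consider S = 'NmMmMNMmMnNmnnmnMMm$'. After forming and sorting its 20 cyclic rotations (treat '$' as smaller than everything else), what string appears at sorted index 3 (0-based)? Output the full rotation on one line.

Answer: Mm$NmMmMNMmMnNmnnmnM

Derivation:
All 20 rotations (rotation i = S[i:]+S[:i]):
  rot[0] = NmMmMNMmMnNmnnmnMMm$
  rot[1] = mMmMNMmMnNmnnmnMMm$N
  rot[2] = MmMNMmMnNmnnmnMMm$Nm
  rot[3] = mMNMmMnNmnnmnMMm$NmM
  rot[4] = MNMmMnNmnnmnMMm$NmMm
  rot[5] = NMmMnNmnnmnMMm$NmMmM
  rot[6] = MmMnNmnnmnMMm$NmMmMN
  rot[7] = mMnNmnnmnMMm$NmMmMNM
  rot[8] = MnNmnnmnMMm$NmMmMNMm
  rot[9] = nNmnnmnMMm$NmMmMNMmM
  rot[10] = NmnnmnMMm$NmMmMNMmMn
  rot[11] = mnnmnMMm$NmMmMNMmMnN
  rot[12] = nnmnMMm$NmMmMNMmMnNm
  rot[13] = nmnMMm$NmMmMNMmMnNmn
  rot[14] = mnMMm$NmMmMNMmMnNmnn
  rot[15] = nMMm$NmMmMNMmMnNmnnm
  rot[16] = MMm$NmMmMNMmMnNmnnmn
  rot[17] = Mm$NmMmMNMmMnNmnnmnM
  rot[18] = m$NmMmMNMmMnNmnnmnMM
  rot[19] = $NmMmMNMmMnNmnnmnMMm
Sorted (with $ < everything):
  sorted[0] = $NmMmMNMmMnNmnnmnMMm
  sorted[1] = MMm$NmMmMNMmMnNmnnmn
  sorted[2] = MNMmMnNmnnmnMMm$NmMm
  sorted[3] = Mm$NmMmMNMmMnNmnnmnM
  sorted[4] = MmMNMmMnNmnnmnMMm$Nm
  sorted[5] = MmMnNmnnmnMMm$NmMmMN
  sorted[6] = MnNmnnmnMMm$NmMmMNMm
  sorted[7] = NMmMnNmnnmnMMm$NmMmM
  sorted[8] = NmMmMNMmMnNmnnmnMMm$
  sorted[9] = NmnnmnMMm$NmMmMNMmMn
  sorted[10] = m$NmMmMNMmMnNmnnmnMM
  sorted[11] = mMNMmMnNmnnmnMMm$NmM
  sorted[12] = mMmMNMmMnNmnnmnMMm$N
  sorted[13] = mMnNmnnmnMMm$NmMmMNM
  sorted[14] = mnMMm$NmMmMNMmMnNmnn
  sorted[15] = mnnmnMMm$NmMmMNMmMnN
  sorted[16] = nMMm$NmMmMNMmMnNmnnm
  sorted[17] = nNmnnmnMMm$NmMmMNMmM
  sorted[18] = nmnMMm$NmMmMNMmMnNmn
  sorted[19] = nnmnMMm$NmMmMNMmMnNm
sorted[3] = Mm$NmMmMNMmMnNmnnmnM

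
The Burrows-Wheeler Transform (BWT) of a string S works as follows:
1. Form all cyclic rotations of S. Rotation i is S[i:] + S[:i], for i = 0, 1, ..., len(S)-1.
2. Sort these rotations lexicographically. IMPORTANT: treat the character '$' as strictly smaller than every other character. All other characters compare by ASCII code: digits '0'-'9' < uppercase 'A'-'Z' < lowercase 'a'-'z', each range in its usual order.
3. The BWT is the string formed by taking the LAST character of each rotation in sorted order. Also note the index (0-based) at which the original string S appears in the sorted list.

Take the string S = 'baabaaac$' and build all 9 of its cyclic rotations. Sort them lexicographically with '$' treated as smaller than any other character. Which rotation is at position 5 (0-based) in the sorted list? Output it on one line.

Answer: ac$baabaa

Derivation:
All 9 rotations (rotation i = S[i:]+S[:i]):
  rot[0] = baabaaac$
  rot[1] = aabaaac$b
  rot[2] = abaaac$ba
  rot[3] = baaac$baa
  rot[4] = aaac$baab
  rot[5] = aac$baaba
  rot[6] = ac$baabaa
  rot[7] = c$baabaaa
  rot[8] = $baabaaac
Sorted (with $ < everything):
  sorted[0] = $baabaaac
  sorted[1] = aaac$baab
  sorted[2] = aabaaac$b
  sorted[3] = aac$baaba
  sorted[4] = abaaac$ba
  sorted[5] = ac$baabaa
  sorted[6] = baaac$baa
  sorted[7] = baabaaac$
  sorted[8] = c$baabaaa
sorted[5] = ac$baabaa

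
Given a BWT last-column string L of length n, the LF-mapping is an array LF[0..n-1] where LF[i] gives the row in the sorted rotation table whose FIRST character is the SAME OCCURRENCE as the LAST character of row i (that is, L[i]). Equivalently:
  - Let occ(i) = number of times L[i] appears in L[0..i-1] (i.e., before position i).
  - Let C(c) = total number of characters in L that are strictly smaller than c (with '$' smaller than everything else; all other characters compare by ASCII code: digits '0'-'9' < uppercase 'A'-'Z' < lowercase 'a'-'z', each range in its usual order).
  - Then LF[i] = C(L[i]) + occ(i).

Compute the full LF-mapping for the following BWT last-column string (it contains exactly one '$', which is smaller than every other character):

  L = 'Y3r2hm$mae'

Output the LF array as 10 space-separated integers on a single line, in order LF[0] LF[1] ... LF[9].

Answer: 3 2 9 1 6 7 0 8 4 5

Derivation:
Char counts: '$':1, '2':1, '3':1, 'Y':1, 'a':1, 'e':1, 'h':1, 'm':2, 'r':1
C (first-col start): C('$')=0, C('2')=1, C('3')=2, C('Y')=3, C('a')=4, C('e')=5, C('h')=6, C('m')=7, C('r')=9
L[0]='Y': occ=0, LF[0]=C('Y')+0=3+0=3
L[1]='3': occ=0, LF[1]=C('3')+0=2+0=2
L[2]='r': occ=0, LF[2]=C('r')+0=9+0=9
L[3]='2': occ=0, LF[3]=C('2')+0=1+0=1
L[4]='h': occ=0, LF[4]=C('h')+0=6+0=6
L[5]='m': occ=0, LF[5]=C('m')+0=7+0=7
L[6]='$': occ=0, LF[6]=C('$')+0=0+0=0
L[7]='m': occ=1, LF[7]=C('m')+1=7+1=8
L[8]='a': occ=0, LF[8]=C('a')+0=4+0=4
L[9]='e': occ=0, LF[9]=C('e')+0=5+0=5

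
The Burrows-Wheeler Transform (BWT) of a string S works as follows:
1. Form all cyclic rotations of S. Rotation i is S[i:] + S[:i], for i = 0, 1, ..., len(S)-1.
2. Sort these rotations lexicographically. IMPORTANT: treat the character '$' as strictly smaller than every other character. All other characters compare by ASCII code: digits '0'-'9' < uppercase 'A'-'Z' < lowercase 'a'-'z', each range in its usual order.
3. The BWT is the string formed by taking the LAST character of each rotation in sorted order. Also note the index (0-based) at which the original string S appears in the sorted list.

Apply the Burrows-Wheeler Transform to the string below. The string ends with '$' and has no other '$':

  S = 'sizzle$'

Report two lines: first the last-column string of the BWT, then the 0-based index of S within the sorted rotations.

All 7 rotations (rotation i = S[i:]+S[:i]):
  rot[0] = sizzle$
  rot[1] = izzle$s
  rot[2] = zzle$si
  rot[3] = zle$siz
  rot[4] = le$sizz
  rot[5] = e$sizzl
  rot[6] = $sizzle
Sorted (with $ < everything):
  sorted[0] = $sizzle  (last char: 'e')
  sorted[1] = e$sizzl  (last char: 'l')
  sorted[2] = izzle$s  (last char: 's')
  sorted[3] = le$sizz  (last char: 'z')
  sorted[4] = sizzle$  (last char: '$')
  sorted[5] = zle$siz  (last char: 'z')
  sorted[6] = zzle$si  (last char: 'i')
Last column: elsz$zi
Original string S is at sorted index 4

Answer: elsz$zi
4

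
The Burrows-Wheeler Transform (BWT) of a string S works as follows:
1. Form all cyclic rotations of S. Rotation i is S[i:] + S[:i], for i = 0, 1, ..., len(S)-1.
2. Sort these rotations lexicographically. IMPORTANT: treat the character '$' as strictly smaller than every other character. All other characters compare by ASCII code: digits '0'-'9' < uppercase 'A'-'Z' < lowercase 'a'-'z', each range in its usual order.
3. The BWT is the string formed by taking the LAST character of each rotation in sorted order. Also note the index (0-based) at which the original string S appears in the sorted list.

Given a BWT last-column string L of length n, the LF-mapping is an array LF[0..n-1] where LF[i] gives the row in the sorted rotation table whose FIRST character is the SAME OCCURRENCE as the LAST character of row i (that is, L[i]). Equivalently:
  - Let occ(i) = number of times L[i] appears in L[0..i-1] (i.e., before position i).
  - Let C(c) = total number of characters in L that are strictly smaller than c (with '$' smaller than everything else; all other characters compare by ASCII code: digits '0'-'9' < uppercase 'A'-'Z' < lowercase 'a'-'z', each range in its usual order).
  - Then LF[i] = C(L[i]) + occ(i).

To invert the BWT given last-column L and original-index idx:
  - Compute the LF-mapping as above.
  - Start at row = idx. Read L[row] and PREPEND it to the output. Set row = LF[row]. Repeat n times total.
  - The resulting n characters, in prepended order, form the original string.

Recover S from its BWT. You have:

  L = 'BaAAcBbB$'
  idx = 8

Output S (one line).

LF mapping: 3 6 1 2 8 4 7 5 0
Walk LF starting at row 8, prepending L[row]:
  step 1: row=8, L[8]='$', prepend. Next row=LF[8]=0
  step 2: row=0, L[0]='B', prepend. Next row=LF[0]=3
  step 3: row=3, L[3]='A', prepend. Next row=LF[3]=2
  step 4: row=2, L[2]='A', prepend. Next row=LF[2]=1
  step 5: row=1, L[1]='a', prepend. Next row=LF[1]=6
  step 6: row=6, L[6]='b', prepend. Next row=LF[6]=7
  step 7: row=7, L[7]='B', prepend. Next row=LF[7]=5
  step 8: row=5, L[5]='B', prepend. Next row=LF[5]=4
  step 9: row=4, L[4]='c', prepend. Next row=LF[4]=8
Reversed output: cBBbaAAB$

Answer: cBBbaAAB$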